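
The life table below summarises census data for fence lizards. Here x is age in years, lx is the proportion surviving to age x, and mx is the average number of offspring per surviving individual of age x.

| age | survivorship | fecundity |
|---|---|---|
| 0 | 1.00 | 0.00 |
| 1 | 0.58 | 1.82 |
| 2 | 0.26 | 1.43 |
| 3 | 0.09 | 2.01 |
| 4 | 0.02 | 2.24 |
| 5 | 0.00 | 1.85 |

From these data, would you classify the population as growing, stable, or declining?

growing

R0 = Σ lx·mx = 0 + 1.0556 + 0.3718 + 0.1809 + 0.0448 + 0 = 1.6531
R0 > 1, so the population is growing.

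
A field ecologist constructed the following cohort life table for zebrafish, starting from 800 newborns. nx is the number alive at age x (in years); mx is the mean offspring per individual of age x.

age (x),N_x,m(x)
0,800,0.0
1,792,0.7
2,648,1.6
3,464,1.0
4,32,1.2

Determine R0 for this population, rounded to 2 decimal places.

2.62

lx = nx/n0 = nx/800: 1, 0.99, 0.81, 0.58, 0.04
lx·mx by age: 0, 0.693, 1.296, 0.58, 0.048
R0 = Σ lx·mx = 2.617 → 2.62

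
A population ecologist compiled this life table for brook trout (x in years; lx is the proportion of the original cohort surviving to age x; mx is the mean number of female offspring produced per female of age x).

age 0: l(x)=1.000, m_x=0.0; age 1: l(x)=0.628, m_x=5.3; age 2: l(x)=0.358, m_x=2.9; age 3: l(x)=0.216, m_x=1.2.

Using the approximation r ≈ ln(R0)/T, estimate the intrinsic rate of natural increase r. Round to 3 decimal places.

R0 = Σ lx·mx = 0 + 3.3284 + 1.0382 + 0.2592 = 4.6258
Σ x·lx·mx = 6.1824; T = 6.1824/4.6258 = 1.3365…
r ≈ ln(R0)/T = ln(4.6258)/1.3365… = 1.14601… → 1.146

1.146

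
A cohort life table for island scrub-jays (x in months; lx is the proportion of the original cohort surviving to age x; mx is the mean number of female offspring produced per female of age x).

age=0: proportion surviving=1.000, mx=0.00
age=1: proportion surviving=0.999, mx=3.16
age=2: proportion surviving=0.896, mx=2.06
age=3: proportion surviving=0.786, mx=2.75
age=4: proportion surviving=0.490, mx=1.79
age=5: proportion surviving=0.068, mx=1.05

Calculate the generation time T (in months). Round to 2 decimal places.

lx·mx: 0, 3.15684, 1.84576, 2.1615, 0.8771, 0.0714 → R0 = 8.1126
x·lx·mx: 0, 3.15684, 3.69152, 6.4845, 3.5084, 0.357 → Σ = 17.19826
T = 17.19826 / 8.1126 = 2.119944… → 2.12

2.12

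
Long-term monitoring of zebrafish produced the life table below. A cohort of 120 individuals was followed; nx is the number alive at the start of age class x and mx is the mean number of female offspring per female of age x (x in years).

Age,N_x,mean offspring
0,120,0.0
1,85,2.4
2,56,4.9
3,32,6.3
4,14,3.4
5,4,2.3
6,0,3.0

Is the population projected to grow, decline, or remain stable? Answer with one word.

growing

lx = nx/n0 = nx/120: 1, 0.70833…, 0.46667…, 0.26667…, 0.11667…, 0.03333…, 0
R0 = Σ lx·mx = 0 + 1.7… + 2.286667… + 1.68… + 0.396667… + 0.076667… + 0 = 6.14…
R0 > 1, so the population is growing.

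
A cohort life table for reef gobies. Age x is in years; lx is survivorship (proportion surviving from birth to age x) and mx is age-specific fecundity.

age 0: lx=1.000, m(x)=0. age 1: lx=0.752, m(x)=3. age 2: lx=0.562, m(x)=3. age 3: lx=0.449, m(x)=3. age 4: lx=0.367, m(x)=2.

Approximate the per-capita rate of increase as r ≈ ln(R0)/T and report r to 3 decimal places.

0.858

R0 = Σ lx·mx = 0 + 2.256 + 1.686 + 1.347 + 0.734 = 6.023
Σ x·lx·mx = 12.605; T = 12.605/6.023 = 2.09281…
r ≈ ln(R0)/T = ln(6.023)/2.09281… = 0.85798… → 0.858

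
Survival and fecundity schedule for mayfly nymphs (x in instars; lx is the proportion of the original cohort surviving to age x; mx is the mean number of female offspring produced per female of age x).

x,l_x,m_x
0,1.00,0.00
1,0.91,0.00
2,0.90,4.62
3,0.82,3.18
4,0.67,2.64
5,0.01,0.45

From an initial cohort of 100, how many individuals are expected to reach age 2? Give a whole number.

Expected survivors = N0 · l_2 = 100 × 0.90 = 90 → 90

90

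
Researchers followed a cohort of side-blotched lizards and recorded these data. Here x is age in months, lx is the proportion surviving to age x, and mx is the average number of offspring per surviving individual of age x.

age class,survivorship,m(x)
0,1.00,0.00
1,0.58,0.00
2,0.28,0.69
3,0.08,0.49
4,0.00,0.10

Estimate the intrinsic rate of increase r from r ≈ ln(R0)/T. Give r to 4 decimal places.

-0.6729

R0 = Σ lx·mx = 0 + 0 + 0.1932 + 0.0392 + 0 = 0.2324
Σ x·lx·mx = 0.504; T = 0.504/0.2324 = 2.16867…
r ≈ ln(R0)/T = ln(0.2324)/2.16867… = -0.672897… → -0.6729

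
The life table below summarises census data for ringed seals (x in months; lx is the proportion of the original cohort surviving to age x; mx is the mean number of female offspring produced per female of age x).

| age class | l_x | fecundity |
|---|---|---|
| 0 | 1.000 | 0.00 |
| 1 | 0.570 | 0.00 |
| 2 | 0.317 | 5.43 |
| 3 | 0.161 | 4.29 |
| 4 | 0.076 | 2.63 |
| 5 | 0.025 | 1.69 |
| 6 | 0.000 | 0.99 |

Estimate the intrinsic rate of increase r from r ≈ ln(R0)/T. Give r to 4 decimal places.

R0 = Σ lx·mx = 0 + 0 + 1.72131 + 0.69069 + 0.19988 + 0.04225 + 0 = 2.65413
Σ x·lx·mx = 6.52546; T = 6.52546/2.65413 = 2.45861…
r ≈ ln(R0)/T = ln(2.65413)/2.45861… = 0.39702… → 0.3970

0.3970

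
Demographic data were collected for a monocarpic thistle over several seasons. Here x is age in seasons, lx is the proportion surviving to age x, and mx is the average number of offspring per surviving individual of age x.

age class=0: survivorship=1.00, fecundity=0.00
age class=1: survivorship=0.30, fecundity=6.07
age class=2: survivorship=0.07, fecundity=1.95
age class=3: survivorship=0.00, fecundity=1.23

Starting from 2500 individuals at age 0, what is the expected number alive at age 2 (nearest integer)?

175

Expected survivors = N0 · l_2 = 2500 × 0.07 = 175 → 175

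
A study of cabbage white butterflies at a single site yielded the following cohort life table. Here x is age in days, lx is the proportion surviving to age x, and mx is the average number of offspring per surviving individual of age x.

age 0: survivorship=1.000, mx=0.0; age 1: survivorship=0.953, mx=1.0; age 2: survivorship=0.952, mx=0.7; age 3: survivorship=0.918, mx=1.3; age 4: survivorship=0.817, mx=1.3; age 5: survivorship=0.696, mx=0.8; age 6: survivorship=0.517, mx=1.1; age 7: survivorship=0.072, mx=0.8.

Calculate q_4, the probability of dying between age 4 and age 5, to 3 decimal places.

q_4 = (l_4 − l_5) / l_4 = (0.817 − 0.696) / 0.817
     = 0.121 / 0.817 = 0.148103… → 0.148

0.148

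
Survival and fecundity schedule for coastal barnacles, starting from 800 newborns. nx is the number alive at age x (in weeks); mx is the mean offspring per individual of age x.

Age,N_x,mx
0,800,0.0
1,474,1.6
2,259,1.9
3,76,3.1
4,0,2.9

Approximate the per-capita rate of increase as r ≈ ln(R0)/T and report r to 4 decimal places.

lx = nx/n0 = nx/800: 1, 0.5925, 0.32375, 0.095, 0
R0 = Σ lx·mx = 0 + 0.948 + 0.61513… + 0.2945 + 0 = 1.857625
Σ x·lx·mx = 3.06175; T = 3.06175/1.857625 = 1.64821…
r ≈ ln(R0)/T = ln(1.857625)/1.64821… = 0.375741… → 0.3757

0.3757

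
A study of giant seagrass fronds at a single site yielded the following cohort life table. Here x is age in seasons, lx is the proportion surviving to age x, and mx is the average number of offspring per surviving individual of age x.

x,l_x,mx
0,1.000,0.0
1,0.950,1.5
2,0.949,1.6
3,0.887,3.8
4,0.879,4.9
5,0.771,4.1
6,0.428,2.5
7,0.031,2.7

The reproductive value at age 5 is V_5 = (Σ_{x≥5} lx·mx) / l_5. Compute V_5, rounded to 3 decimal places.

lx·mx for x ≥ 5: 3.1611, 1.07, 0.0837 → sum = 4.3148
V_5 = 4.3148 / l_5 = 4.3148 / 0.771 = 5.596368… → 5.596

5.596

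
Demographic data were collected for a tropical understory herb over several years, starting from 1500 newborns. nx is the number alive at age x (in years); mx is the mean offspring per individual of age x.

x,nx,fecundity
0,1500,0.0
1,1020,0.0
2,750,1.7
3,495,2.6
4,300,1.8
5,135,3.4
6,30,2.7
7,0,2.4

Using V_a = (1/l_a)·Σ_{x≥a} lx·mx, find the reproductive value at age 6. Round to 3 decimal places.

2.700

lx = nx/n0 = nx/1500: 1, 0.68, 0.5, 0.33, 0.2, 0.09, 0.02, 0
lx·mx for x ≥ 6: 0.054, 0 → sum = 0.054
V_6 = 0.054 / l_6 = 0.054 / 0.02 = 2.7 → 2.700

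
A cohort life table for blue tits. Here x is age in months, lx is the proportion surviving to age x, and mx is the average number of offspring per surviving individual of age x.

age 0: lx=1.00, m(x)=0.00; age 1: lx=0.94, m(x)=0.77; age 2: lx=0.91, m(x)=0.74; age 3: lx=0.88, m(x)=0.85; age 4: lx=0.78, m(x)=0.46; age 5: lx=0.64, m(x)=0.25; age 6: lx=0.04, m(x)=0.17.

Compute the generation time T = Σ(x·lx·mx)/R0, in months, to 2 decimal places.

lx·mx: 0, 0.7238, 0.6734, 0.748, 0.3588, 0.16, 0.0068 → R0 = 2.6708
x·lx·mx: 0, 0.7238, 1.3468, 2.244, 1.4352, 0.8, 0.0408 → Σ = 6.5906
T = 6.5906 / 2.6708 = 2.46765… → 2.47

2.47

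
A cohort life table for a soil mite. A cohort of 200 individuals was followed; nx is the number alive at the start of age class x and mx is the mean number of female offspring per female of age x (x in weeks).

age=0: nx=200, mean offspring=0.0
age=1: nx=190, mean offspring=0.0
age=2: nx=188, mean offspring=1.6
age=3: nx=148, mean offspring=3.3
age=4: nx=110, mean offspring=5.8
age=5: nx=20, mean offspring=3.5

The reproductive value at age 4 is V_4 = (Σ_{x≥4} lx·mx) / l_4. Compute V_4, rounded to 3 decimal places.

lx = nx/n0 = nx/200: 1, 0.95, 0.94, 0.74, 0.55, 0.1
lx·mx for x ≥ 4: 3.19, 0.35 → sum = 3.54
V_4 = 3.54 / l_4 = 3.54 / 0.55 = 6.436364… → 6.436

6.436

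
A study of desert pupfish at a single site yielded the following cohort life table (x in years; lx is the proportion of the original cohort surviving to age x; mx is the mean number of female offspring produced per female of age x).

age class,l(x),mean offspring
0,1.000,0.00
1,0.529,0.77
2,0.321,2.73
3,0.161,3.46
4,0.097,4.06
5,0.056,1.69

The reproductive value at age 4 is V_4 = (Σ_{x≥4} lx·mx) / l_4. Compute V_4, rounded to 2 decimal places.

lx·mx for x ≥ 4: 0.39382, 0.09464 → sum = 0.48846
V_4 = 0.48846 / l_4 = 0.48846 / 0.097 = 5.03567… → 5.04

5.04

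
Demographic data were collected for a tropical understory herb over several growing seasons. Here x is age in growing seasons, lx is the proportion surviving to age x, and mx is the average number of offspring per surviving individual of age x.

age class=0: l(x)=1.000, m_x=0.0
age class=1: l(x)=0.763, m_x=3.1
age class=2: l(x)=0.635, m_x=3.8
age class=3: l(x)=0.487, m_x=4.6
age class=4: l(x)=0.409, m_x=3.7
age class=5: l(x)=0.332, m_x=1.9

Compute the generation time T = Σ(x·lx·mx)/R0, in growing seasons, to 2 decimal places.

2.52

lx·mx: 0, 2.3653, 2.413, 2.2402, 1.5133, 0.6308 → R0 = 9.1626
x·lx·mx: 0, 2.3653, 4.826, 6.7206, 6.0532, 3.154 → Σ = 23.1191
T = 23.1191 / 9.1626 = 2.523203… → 2.52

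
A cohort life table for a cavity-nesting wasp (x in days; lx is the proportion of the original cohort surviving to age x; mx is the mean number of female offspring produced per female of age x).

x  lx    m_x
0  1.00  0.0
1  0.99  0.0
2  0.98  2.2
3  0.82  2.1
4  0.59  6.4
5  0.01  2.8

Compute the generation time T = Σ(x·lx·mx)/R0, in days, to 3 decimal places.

lx·mx: 0, 0, 2.156, 1.722, 3.776, 0.028 → R0 = 7.682
x·lx·mx: 0, 0, 4.312, 5.166, 15.104, 0.14 → Σ = 24.722
T = 24.722 / 7.682 = 3.218172… → 3.218

3.218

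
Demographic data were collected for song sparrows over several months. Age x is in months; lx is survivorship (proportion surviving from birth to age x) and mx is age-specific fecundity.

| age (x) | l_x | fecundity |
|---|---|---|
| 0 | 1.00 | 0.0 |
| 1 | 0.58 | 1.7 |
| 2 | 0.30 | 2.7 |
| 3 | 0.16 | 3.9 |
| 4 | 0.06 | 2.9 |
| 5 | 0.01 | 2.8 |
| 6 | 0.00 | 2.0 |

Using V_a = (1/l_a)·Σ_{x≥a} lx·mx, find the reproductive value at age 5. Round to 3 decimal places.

2.800

lx·mx for x ≥ 5: 0.028, 0 → sum = 0.028
V_5 = 0.028 / l_5 = 0.028 / 0.01 = 2.8 → 2.800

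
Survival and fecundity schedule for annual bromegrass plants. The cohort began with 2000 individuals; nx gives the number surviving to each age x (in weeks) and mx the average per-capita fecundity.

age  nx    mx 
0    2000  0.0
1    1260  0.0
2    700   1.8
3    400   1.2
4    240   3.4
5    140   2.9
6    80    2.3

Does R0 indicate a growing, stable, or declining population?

lx = nx/n0 = nx/2000: 1, 0.63, 0.35, 0.2, 0.12, 0.07, 0.04
R0 = Σ lx·mx = 0 + 0 + 0.63 + 0.24 + 0.408 + 0.203 + 0.092 = 1.573
R0 > 1, so the population is growing.

growing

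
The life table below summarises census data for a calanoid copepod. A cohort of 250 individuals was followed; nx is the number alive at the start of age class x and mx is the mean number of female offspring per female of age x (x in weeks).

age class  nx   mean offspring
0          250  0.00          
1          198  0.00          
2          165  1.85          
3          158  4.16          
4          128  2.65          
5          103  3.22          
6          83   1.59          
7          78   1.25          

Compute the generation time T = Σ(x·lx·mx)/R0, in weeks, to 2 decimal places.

lx = nx/n0 = nx/250: 1, 0.792, 0.66, 0.632, 0.512, 0.412, 0.332, 0.312
lx·mx: 0, 0, 1.221, 2.62912, 1.3568, 1.32664, 0.52788, 0.39 → R0 = 7.45144
x·lx·mx: 0, 0, 2.442, 7.88736, 5.4272, 6.6332, 3.16728, 2.73 → Σ = 28.28704
T = 28.28704 / 7.45144 = 3.796184… → 3.80

3.80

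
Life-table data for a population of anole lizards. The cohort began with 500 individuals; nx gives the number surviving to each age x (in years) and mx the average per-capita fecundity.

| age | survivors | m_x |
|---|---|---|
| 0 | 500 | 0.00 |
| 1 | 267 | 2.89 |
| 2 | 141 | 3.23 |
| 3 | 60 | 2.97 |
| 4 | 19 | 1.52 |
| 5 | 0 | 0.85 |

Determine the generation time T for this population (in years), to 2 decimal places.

1.63

lx = nx/n0 = nx/500: 1, 0.534, 0.282, 0.12, 0.038, 0
lx·mx: 0, 1.54326, 0.91086, 0.3564, 0.05776, 0 → R0 = 2.86828
x·lx·mx: 0, 1.54326, 1.82172, 1.0692, 0.23104, 0 → Σ = 4.66522
T = 4.66522 / 2.86828 = 1.626487… → 1.63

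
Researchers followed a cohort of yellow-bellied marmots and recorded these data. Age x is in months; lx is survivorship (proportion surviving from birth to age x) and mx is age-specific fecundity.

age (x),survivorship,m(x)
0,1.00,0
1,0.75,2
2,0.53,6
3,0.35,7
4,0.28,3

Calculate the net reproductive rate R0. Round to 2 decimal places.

7.97

lx·mx by age: 0, 1.5, 3.18, 2.45, 0.84
R0 = Σ lx·mx = 7.97 → 7.97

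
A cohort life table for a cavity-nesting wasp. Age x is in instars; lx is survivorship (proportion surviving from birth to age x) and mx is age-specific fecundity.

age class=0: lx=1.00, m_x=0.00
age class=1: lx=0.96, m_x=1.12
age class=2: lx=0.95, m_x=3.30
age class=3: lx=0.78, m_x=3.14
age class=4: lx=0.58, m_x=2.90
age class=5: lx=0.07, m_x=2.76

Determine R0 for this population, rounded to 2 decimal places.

8.53

lx·mx by age: 0, 1.0752, 3.135, 2.4492, 1.682, 0.1932
R0 = Σ lx·mx = 8.5346 → 8.53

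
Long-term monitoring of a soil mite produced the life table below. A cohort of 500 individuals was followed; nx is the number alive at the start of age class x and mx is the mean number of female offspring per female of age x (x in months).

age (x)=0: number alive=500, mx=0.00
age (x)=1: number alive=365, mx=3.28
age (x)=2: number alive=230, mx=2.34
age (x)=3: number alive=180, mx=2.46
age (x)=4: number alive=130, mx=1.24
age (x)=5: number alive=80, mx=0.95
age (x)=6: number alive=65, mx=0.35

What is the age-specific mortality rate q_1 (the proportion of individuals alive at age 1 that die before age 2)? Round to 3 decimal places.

0.370

lx = nx/n0 = nx/500: 1, 0.73, 0.46, 0.36, 0.26, 0.16, 0.13
q_1 = (l_1 − l_2) / l_1 = (0.73 − 0.46) / 0.73
     = 0.27 / 0.73 = 0.369863… → 0.370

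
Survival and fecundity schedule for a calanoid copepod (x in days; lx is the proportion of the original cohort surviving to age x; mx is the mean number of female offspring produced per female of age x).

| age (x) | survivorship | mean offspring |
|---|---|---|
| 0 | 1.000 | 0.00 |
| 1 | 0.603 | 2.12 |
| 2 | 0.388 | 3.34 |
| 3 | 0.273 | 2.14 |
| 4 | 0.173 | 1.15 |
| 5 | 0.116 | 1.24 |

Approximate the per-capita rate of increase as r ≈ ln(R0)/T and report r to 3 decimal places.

R0 = Σ lx·mx = 0 + 1.27836 + 1.29592 + 0.58422 + 0.19895 + 0.14384 = 3.50129
Σ x·lx·mx = 7.13786; T = 7.13786/3.50129 = 2.03864…
r ≈ ln(R0)/T = ln(3.50129)/2.03864… = 0.61469… → 0.615

0.615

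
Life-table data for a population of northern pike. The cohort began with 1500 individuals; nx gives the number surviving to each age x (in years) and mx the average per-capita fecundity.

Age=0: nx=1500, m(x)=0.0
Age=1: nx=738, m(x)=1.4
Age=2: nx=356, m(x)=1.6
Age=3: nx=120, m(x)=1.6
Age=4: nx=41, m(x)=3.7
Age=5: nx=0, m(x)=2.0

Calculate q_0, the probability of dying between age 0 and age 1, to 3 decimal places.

0.508

lx = nx/n0 = nx/1500: 1, 0.492, 0.23733…, 0.08, 0.02733…, 0
q_0 = (l_0 − l_1) / l_0 = (1 − 0.492) / 1
     = 0.508 / 1 = 0.508 → 0.508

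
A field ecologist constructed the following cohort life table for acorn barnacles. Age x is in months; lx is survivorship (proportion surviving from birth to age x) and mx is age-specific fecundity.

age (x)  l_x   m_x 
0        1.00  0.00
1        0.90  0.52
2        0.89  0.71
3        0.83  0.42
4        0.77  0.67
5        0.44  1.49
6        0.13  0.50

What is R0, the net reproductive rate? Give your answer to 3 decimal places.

2.685

lx·mx by age: 0, 0.468, 0.6319, 0.3486, 0.5159, 0.6556, 0.065
R0 = Σ lx·mx = 2.685 → 2.685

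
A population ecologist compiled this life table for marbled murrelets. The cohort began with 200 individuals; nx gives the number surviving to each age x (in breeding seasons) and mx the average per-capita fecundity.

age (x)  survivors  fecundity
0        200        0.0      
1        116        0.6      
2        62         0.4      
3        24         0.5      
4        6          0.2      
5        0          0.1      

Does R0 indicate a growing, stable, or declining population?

declining

lx = nx/n0 = nx/200: 1, 0.58, 0.31, 0.12, 0.03, 0
R0 = Σ lx·mx = 0 + 0.348 + 0.124 + 0.06 + 0.006 + 0 = 0.538
R0 < 1, so the population is declining.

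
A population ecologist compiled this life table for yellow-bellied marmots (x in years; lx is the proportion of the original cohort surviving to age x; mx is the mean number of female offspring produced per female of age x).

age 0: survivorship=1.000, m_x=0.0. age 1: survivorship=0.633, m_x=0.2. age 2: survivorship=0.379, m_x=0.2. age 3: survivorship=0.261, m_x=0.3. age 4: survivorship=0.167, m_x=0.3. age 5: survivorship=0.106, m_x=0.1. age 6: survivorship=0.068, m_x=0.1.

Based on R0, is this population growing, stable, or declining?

declining

R0 = Σ lx·mx = 0 + 0.1266 + 0.0758 + 0.0783 + 0.0501 + 0.0106 + 0.0068 = 0.3482
R0 < 1, so the population is declining.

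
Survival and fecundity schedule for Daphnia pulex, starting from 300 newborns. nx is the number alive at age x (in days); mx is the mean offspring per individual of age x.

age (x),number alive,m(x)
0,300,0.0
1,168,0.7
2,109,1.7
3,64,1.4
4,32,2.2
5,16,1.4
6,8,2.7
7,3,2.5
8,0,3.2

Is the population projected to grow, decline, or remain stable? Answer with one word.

lx = nx/n0 = nx/300: 1, 0.56, 0.36333…, 0.21333…, 0.10667…, 0.05333…, 0.02667…, 0.01, 0
R0 = Σ lx·mx = 0 + 0.392 + 0.617667… + 0.298667… + 0.234667… + 0.074667… + 0.072… + 0.025 + 0 = 1.714667…
R0 > 1, so the population is growing.

growing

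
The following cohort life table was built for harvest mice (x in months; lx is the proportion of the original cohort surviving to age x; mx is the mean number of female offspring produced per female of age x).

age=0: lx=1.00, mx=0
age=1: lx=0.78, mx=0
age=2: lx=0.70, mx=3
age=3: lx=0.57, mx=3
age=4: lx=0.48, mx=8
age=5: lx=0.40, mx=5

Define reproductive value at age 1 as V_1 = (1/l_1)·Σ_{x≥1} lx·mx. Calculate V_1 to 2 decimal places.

lx·mx for x ≥ 1: 0, 2.1, 1.71, 3.84, 2 → sum = 9.65
V_1 = 9.65 / l_1 = 9.65 / 0.78 = 12.371795… → 12.37

12.37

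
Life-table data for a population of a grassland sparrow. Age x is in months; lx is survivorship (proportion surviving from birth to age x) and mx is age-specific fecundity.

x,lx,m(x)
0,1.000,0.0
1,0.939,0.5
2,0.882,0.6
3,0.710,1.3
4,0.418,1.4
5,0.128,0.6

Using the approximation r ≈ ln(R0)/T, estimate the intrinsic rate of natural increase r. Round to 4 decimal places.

R0 = Σ lx·mx = 0 + 0.4695 + 0.5292 + 0.923 + 0.5852 + 0.0768 = 2.5837
Σ x·lx·mx = 7.0217; T = 7.0217/2.5837 = 2.71769…
r ≈ ln(R0)/T = ln(2.5837)/2.71769… = 0.349275… → 0.3493

0.3493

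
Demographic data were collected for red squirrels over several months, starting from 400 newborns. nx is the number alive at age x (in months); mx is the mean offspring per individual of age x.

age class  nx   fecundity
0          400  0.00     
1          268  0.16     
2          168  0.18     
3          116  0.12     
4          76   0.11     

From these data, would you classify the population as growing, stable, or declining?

declining

lx = nx/n0 = nx/400: 1, 0.67, 0.42, 0.29, 0.19
R0 = Σ lx·mx = 0 + 0.1072 + 0.0756 + 0.0348 + 0.0209 = 0.2385
R0 < 1, so the population is declining.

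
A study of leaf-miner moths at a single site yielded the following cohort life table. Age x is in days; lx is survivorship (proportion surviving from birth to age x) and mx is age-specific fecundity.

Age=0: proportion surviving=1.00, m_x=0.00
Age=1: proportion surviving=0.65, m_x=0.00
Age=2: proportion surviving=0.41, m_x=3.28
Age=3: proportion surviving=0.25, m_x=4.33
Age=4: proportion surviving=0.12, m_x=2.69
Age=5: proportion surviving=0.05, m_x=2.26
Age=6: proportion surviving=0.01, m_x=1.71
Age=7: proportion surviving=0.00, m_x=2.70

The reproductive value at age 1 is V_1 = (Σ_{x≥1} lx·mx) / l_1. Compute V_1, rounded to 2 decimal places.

4.43

lx·mx for x ≥ 1: 0, 1.3448, 1.0825, 0.3228, 0.113, 0.0171, 0 → sum = 2.8802
V_1 = 2.8802 / l_1 = 2.8802 / 0.65 = 4.431077… → 4.43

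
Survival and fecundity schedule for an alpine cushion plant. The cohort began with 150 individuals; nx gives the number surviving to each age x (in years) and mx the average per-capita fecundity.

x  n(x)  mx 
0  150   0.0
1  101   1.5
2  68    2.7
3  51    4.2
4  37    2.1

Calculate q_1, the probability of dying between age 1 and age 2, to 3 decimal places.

lx = nx/n0 = nx/150: 1, 0.67333…, 0.45333…, 0.34, 0.24667…
q_1 = (l_1 − l_2) / l_1 = (0.673333… − 0.453333…) / 0.673333…
     = 0.22… / 0.673333… = 0.326733… → 0.327

0.327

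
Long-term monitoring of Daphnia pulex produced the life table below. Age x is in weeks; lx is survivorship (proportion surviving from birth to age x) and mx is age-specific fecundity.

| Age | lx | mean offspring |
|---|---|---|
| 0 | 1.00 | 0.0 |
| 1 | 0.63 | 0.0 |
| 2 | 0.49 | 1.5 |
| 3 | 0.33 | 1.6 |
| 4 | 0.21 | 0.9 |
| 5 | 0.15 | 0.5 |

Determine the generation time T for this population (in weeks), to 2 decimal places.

lx·mx: 0, 0, 0.735, 0.528, 0.189, 0.075 → R0 = 1.527
x·lx·mx: 0, 0, 1.47, 1.584, 0.756, 0.375 → Σ = 4.185
T = 4.185 / 1.527 = 2.740668… → 2.74

2.74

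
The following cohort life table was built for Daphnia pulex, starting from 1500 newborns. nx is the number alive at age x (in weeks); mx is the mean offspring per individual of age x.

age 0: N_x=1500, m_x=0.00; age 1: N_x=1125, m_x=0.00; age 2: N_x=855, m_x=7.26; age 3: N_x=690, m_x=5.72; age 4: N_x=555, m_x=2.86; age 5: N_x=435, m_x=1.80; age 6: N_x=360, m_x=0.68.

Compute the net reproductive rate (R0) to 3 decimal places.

lx = nx/n0 = nx/1500: 1, 0.75, 0.57, 0.46, 0.37, 0.29, 0.24
lx·mx by age: 0, 0, 4.1382, 2.6312, 1.0582, 0.522, 0.1632
R0 = Σ lx·mx = 8.5128 → 8.513

8.513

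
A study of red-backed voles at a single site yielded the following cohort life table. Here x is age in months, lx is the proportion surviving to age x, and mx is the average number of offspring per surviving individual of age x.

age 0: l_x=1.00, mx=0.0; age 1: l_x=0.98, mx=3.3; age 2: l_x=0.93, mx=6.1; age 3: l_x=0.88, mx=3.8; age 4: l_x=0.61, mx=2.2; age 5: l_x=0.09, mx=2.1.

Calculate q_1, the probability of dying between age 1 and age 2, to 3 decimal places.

0.051

q_1 = (l_1 − l_2) / l_1 = (0.98 − 0.93) / 0.98
     = 0.05 / 0.98 = 0.05102… → 0.051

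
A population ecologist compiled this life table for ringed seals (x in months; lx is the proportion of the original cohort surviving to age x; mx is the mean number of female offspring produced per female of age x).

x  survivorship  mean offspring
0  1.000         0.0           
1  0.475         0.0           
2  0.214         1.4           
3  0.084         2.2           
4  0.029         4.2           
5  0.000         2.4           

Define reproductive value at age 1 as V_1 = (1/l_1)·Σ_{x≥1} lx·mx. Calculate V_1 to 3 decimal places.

lx·mx for x ≥ 1: 0, 0.2996, 0.1848, 0.1218, 0 → sum = 0.6062
V_1 = 0.6062 / l_1 = 0.6062 / 0.475 = 1.276211… → 1.276

1.276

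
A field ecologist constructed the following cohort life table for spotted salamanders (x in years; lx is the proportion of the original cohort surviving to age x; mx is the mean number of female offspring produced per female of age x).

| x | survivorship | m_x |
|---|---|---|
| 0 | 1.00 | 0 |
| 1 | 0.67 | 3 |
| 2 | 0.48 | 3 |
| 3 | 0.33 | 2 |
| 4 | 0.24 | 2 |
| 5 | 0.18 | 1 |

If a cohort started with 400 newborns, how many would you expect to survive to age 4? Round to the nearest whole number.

96

Expected survivors = N0 · l_4 = 400 × 0.24 = 96 → 96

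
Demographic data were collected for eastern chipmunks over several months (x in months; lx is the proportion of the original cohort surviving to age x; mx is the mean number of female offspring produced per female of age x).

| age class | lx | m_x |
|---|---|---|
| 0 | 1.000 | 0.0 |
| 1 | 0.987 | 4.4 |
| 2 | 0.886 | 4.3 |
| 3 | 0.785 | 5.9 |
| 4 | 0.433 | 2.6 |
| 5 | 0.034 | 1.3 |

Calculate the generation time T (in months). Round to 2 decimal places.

2.19

lx·mx: 0, 4.3428, 3.8098, 4.6315, 1.1258, 0.0442 → R0 = 13.9541
x·lx·mx: 0, 4.3428, 7.6196, 13.8945, 4.5032, 0.221 → Σ = 30.5811
T = 30.5811 / 13.9541 = 2.191549… → 2.19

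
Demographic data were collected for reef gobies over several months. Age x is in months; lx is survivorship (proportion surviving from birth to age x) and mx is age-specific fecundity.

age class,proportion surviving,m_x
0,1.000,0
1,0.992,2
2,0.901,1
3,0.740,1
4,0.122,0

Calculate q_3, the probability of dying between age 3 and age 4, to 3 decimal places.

q_3 = (l_3 − l_4) / l_3 = (0.74 − 0.122) / 0.74
     = 0.618 / 0.74 = 0.835135… → 0.835

0.835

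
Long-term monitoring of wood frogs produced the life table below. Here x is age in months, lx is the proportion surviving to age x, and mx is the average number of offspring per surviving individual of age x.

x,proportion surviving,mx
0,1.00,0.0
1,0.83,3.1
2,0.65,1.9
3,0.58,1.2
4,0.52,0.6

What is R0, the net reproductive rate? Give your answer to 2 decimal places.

lx·mx by age: 0, 2.573, 1.235, 0.696, 0.312
R0 = Σ lx·mx = 4.816 → 4.82

4.82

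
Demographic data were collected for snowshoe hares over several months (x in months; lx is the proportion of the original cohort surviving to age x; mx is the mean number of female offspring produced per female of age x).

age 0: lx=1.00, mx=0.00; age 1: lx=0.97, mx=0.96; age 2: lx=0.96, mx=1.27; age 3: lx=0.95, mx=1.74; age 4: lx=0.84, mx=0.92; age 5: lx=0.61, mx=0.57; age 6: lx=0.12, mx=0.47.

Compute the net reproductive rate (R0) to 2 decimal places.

lx·mx by age: 0, 0.9312, 1.2192, 1.653, 0.7728, 0.3477, 0.0564
R0 = Σ lx·mx = 4.9803 → 4.98

4.98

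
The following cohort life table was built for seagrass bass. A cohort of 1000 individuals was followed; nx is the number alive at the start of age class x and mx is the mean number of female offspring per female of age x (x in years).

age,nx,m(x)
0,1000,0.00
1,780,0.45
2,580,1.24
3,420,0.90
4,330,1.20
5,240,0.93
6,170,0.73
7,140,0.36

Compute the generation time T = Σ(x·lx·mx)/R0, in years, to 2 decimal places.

3.00

lx = nx/n0 = nx/1000: 1, 0.78, 0.58, 0.42, 0.33, 0.24, 0.17, 0.14
lx·mx: 0, 0.351, 0.7192, 0.378, 0.396, 0.2232, 0.1241, 0.0504 → R0 = 2.2419
x·lx·mx: 0, 0.351, 1.4384, 1.134, 1.584, 1.116, 0.7446, 0.3528 → Σ = 6.7208
T = 6.7208 / 2.2419 = 2.997814… → 3.00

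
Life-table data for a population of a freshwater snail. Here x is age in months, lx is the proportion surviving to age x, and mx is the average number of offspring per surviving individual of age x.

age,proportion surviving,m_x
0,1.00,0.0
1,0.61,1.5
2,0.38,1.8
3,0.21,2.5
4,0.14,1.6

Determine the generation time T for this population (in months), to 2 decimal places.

lx·mx: 0, 0.915, 0.684, 0.525, 0.224 → R0 = 2.348
x·lx·mx: 0, 0.915, 1.368, 1.575, 0.896 → Σ = 4.754
T = 4.754 / 2.348 = 2.024702… → 2.02

2.02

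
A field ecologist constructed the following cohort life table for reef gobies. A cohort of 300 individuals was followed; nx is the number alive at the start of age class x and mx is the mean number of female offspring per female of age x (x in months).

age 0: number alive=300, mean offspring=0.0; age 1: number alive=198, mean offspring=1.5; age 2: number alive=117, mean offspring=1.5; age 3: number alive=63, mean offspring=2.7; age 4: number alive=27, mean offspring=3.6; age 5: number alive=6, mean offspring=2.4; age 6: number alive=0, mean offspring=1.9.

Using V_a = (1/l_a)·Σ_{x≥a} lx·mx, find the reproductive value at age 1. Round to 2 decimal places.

lx = nx/n0 = nx/300: 1, 0.66, 0.39, 0.21, 0.09, 0.02, 0
lx·mx for x ≥ 1: 0.99, 0.585, 0.567, 0.324, 0.048, 0 → sum = 2.514
V_1 = 2.514 / l_1 = 2.514 / 0.66 = 3.809091… → 3.81

3.81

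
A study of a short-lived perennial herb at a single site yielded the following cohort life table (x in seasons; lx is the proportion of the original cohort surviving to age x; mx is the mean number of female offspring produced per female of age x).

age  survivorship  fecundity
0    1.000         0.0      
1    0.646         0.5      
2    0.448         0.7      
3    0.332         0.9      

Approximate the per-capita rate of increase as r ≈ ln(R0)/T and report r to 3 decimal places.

-0.034

R0 = Σ lx·mx = 0 + 0.323 + 0.3136 + 0.2988 = 0.9354
Σ x·lx·mx = 1.8466; T = 1.8466/0.9354 = 1.97413…
r ≈ ln(R0)/T = ln(0.9354)/1.97413… = -0.03383… → -0.034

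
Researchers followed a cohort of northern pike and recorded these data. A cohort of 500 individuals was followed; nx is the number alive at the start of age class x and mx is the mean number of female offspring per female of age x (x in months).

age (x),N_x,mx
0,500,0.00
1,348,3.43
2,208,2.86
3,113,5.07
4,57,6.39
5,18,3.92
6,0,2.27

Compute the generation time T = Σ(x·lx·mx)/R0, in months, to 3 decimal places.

lx = nx/n0 = nx/500: 1, 0.696, 0.416, 0.226, 0.114, 0.036, 0
lx·mx: 0, 2.38728, 1.18976, 1.14582, 0.72846, 0.14112, 0 → R0 = 5.59244
x·lx·mx: 0, 2.38728, 2.37952, 3.43746, 2.91384, 0.7056, 0 → Σ = 11.8237
T = 11.8237 / 5.59244 = 2.114229… → 2.114

2.114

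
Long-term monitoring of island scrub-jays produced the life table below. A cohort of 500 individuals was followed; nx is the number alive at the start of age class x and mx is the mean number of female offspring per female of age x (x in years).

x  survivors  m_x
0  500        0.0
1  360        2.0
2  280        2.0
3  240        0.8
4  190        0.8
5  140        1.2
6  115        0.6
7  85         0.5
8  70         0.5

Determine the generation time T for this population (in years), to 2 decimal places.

2.50

lx = nx/n0 = nx/500: 1, 0.72, 0.56, 0.48, 0.38, 0.28, 0.23, 0.17, 0.14
lx·mx: 0, 1.44, 1.12, 0.384, 0.304, 0.336, 0.138, 0.085, 0.07 → R0 = 3.877
x·lx·mx: 0, 1.44, 2.24, 1.152, 1.216, 1.68, 0.828, 0.595, 0.56 → Σ = 9.711
T = 9.711 / 3.877 = 2.504772… → 2.50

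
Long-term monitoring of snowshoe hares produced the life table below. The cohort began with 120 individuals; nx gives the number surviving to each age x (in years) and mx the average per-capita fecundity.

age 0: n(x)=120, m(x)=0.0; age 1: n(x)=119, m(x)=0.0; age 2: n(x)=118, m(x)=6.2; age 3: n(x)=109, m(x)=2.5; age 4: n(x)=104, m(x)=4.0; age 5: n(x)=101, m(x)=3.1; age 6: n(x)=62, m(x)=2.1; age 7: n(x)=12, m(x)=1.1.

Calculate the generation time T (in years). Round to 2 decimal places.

3.40

lx = nx/n0 = nx/120: 1, 0.99167…, 0.98333…, 0.90833…, 0.86667…, 0.84167…, 0.51667…, 0.1
lx·mx: 0, 0, 6.096667…, 2.270833…, 3.466667…, 2.609167…, 1.085…, 0.11 → R0 = 15.638333…
x·lx·mx: 0, 0, 12.193333…, 6.8125…, 13.866667…, 13.045833…, 6.51…, 0.77 → Σ = 53.198333…
T = 53.198333… / 15.638333… = 3.40179… → 3.40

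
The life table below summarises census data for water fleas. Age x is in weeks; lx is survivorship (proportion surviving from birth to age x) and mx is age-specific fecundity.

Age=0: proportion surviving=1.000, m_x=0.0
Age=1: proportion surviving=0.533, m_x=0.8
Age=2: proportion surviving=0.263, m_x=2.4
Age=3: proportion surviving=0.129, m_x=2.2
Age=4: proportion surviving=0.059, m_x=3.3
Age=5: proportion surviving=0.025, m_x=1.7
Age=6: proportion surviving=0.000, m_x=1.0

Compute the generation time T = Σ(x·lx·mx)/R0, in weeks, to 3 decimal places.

2.237

lx·mx: 0, 0.4264, 0.6312, 0.2838, 0.1947, 0.0425, 0 → R0 = 1.5786
x·lx·mx: 0, 0.4264, 1.2624, 0.8514, 0.7788, 0.2125, 0 → Σ = 3.5315
T = 3.5315 / 1.5786 = 2.237109… → 2.237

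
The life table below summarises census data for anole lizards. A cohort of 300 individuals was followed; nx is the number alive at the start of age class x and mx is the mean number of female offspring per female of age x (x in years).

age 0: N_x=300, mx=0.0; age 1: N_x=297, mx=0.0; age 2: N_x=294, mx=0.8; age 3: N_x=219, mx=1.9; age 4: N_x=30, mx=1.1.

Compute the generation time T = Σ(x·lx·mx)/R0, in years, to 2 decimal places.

lx = nx/n0 = nx/300: 1, 0.99, 0.98, 0.73, 0.1
lx·mx: 0, 0, 0.784, 1.387, 0.11 → R0 = 2.281
x·lx·mx: 0, 0, 1.568, 4.161, 0.44 → Σ = 6.169
T = 6.169 / 2.281 = 2.704516… → 2.70

2.70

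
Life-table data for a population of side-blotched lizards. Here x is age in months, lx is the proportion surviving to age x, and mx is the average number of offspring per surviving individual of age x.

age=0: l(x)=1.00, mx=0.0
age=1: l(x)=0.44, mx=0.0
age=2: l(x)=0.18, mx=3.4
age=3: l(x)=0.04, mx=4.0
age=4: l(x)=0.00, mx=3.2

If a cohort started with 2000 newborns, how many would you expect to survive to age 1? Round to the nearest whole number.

Expected survivors = N0 · l_1 = 2000 × 0.44 = 880 → 880

880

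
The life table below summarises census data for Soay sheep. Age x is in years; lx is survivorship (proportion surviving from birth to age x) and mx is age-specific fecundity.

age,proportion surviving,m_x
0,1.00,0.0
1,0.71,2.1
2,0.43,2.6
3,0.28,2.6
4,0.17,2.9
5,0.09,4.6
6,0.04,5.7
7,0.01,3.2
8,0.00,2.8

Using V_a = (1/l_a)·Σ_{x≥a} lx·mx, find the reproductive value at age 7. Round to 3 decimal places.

3.200

lx·mx for x ≥ 7: 0.032, 0 → sum = 0.032
V_7 = 0.032 / l_7 = 0.032 / 0.01 = 3.2 → 3.200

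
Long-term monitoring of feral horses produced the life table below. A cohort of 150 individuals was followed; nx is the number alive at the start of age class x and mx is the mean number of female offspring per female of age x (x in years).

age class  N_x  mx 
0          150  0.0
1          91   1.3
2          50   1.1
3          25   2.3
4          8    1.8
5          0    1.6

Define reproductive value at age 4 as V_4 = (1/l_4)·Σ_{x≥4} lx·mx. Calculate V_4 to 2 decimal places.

lx = nx/n0 = nx/150: 1, 0.60667…, 0.33333…, 0.16667…, 0.05333…, 0
lx·mx for x ≥ 4: 0.096…, 0 → sum = 0.096…
V_4 = 0.096… / l_4 = 0.096… / 0.053333… = 1.8… → 1.80

1.80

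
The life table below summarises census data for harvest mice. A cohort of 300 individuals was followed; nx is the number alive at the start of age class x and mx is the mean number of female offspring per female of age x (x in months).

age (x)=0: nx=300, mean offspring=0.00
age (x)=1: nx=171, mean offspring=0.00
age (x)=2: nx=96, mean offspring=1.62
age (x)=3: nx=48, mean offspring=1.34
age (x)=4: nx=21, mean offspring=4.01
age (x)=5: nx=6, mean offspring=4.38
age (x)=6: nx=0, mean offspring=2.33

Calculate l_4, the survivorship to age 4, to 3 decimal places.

l_4 = n_4/n_0 = 21/300 = 0.07 → 0.070

0.070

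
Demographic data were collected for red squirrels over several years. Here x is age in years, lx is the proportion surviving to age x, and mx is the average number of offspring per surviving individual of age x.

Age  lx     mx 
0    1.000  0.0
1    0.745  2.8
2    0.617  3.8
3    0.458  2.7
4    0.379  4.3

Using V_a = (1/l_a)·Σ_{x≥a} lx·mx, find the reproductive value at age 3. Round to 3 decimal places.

6.258

lx·mx for x ≥ 3: 1.2366, 1.6297 → sum = 2.8663
V_3 = 2.8663 / l_3 = 2.8663 / 0.458 = 6.258297… → 6.258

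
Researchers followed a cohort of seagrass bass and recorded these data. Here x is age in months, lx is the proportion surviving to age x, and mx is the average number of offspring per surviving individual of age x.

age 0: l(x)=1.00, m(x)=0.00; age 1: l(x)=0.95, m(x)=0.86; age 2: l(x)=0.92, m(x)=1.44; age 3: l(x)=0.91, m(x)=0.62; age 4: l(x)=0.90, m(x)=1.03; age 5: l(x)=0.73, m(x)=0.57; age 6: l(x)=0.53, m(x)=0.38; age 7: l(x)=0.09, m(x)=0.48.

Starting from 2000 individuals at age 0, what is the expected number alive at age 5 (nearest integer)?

Expected survivors = N0 · l_5 = 2000 × 0.73 = 1460 → 1460

1460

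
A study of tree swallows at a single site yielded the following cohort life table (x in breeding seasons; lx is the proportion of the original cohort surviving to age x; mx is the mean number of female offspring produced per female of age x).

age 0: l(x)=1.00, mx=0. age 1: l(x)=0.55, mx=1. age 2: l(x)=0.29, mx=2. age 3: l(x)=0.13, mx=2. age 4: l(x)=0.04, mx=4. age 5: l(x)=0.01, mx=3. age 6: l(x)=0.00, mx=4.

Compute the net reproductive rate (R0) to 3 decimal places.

1.580

lx·mx by age: 0, 0.55, 0.58, 0.26, 0.16, 0.03, 0
R0 = Σ lx·mx = 1.58 → 1.580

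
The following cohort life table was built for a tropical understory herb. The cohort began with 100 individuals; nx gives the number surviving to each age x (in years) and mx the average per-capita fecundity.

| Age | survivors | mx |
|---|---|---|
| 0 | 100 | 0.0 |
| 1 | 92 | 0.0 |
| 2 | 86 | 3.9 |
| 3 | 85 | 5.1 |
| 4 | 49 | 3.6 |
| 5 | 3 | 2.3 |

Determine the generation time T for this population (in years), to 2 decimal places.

2.85

lx = nx/n0 = nx/100: 1, 0.92, 0.86, 0.85, 0.49, 0.03
lx·mx: 0, 0, 3.354, 4.335, 1.764, 0.069 → R0 = 9.522
x·lx·mx: 0, 0, 6.708, 13.005, 7.056, 0.345 → Σ = 27.114
T = 27.114 / 9.522 = 2.847511… → 2.85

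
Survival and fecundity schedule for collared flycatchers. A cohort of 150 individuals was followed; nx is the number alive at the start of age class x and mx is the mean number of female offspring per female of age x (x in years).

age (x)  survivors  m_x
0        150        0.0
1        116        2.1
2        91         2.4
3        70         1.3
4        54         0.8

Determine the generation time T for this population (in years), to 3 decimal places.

1.889

lx = nx/n0 = nx/150: 1, 0.77333…, 0.60667…, 0.46667…, 0.36
lx·mx: 0, 1.624…, 1.456…, 0.606667…, 0.288 → R0 = 3.974667…
x·lx·mx: 0, 1.624…, 2.912…, 1.82…, 1.152 → Σ = 7.508…
T = 7.508… / 3.974667… = 1.888963… → 1.889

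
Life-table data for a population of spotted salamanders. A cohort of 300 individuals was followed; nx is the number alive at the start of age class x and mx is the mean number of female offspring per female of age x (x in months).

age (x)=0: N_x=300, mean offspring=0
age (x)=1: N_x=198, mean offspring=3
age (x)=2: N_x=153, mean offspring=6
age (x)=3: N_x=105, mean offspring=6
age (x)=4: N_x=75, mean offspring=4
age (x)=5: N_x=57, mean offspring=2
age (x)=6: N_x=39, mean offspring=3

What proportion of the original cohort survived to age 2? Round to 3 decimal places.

l_2 = n_2/n_0 = 153/300 = 0.51 → 0.510

0.510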